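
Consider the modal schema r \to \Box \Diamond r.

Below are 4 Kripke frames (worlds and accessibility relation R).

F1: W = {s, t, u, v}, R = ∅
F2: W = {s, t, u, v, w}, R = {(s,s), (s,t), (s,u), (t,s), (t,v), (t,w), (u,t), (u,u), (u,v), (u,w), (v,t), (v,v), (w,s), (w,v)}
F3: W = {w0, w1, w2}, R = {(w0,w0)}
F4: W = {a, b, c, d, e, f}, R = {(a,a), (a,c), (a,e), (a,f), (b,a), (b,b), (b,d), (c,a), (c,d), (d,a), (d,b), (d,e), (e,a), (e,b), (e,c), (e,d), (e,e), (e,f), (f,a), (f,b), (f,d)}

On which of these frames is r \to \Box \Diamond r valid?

F1, F3

Frame correspondent (Sahlqvist): \forall x \forall y (Rxy \to Ryx) — i.e. symmetry.
F1: satisfies the condition.
F2: fails — Ruv but not Rvu.
F3: satisfies the condition.
F4: fails — Rcd but not Rdc.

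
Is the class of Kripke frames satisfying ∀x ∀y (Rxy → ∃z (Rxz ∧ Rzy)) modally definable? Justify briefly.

Definable; □□q → □q defines it

Yes: it is density, defined by the C4 schema □□q → □q.
Suppose □□q→□q is valid. Take Rxy and set V(q)={w : xR²w}. Then □□q at x, so □q at x, so q at y, i.e. ∃z(Rxz∧Rzy).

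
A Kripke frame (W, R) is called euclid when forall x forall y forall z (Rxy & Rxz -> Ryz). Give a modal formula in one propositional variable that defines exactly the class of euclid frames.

This is the Euclidean property; the standard corresponding axiom is 5: ◇q → □◇q.

◇q → □◇q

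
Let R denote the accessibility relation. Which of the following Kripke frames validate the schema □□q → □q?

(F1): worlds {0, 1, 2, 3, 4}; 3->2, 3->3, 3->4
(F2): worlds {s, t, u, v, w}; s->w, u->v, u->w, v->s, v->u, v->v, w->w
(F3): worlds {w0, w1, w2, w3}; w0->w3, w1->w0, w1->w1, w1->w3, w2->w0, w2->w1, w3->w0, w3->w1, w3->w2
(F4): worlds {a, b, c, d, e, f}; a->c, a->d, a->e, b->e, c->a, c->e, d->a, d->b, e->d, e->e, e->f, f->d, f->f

This is the axiom for density; its first-order frame correspondent is ∀x ∀y (Rxy → ∃z (Rxz ∧ Rzy)).
(F1): ✓.
(F2): ✓.
(F3): fails — Rw3w2 but no z with Rw3z and Rzw2.
(F4): fails — Rdb but no z with Rdz and Rzb.

(F1), (F2)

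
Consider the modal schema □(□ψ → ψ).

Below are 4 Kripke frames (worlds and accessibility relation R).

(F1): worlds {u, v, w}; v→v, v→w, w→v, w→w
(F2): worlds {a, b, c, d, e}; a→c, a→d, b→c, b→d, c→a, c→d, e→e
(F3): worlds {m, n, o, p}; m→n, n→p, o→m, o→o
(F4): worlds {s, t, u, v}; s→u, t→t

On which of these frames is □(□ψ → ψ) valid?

Frame correspondent (Sahlqvist): ∀x ∀y (Rxy → Ryy) — i.e. shift-reflexivity.
(F1): satisfies the condition.
(F2): fails — Rbc but not Rcc.
(F3): fails — Rom but not Rmm.
(F4): fails — Rsu but not Ruu.

(F1)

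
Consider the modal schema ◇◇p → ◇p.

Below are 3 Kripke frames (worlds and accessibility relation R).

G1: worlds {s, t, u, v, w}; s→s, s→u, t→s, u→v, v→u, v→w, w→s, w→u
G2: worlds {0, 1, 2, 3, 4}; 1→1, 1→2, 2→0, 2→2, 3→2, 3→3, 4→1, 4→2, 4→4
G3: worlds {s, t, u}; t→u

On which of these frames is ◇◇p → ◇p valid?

G3

Frame correspondent (Sahlqvist): ∀x ∀y (xR²y → ∃w (y = w ∧ xRw)) — i.e. a generalized confluence (Geach) condition.
G1: fails — sR²v but no w* with v=w* and sRw*.
G2: fails — 1R²0 but no w with 0=w and 1Rw.
G3: holds.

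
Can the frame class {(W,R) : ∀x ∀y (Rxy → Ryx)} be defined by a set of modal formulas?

This is a Sahlqvist condition; the B axiom r → □◇r defines it.
Suppose r→□◇r is valid. Take Rxy and set V(r)={x}. Then r at x, so □◇r at x, so ◇r at y, so some z with Ryz has r; z=x, i.e. Ryx.

Yes — defined by r → □◇r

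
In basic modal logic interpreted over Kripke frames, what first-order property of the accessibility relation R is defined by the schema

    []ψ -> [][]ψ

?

transitivity: forall x forall y forall z (Rxy & Ryz -> Rxz)

This schema is the 4 axiom.
Its frame correspondent is transitivity — forall x forall y forall z (Rxy & Ryz -> Rxz).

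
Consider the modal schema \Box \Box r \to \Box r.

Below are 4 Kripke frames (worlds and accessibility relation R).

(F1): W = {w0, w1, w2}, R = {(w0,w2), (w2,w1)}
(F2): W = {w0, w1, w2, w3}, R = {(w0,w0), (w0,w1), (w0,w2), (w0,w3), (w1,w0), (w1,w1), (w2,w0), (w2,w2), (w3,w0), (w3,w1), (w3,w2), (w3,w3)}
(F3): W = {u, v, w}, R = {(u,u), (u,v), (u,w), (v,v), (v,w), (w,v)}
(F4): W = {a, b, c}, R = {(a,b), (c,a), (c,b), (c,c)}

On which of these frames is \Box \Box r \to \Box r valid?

(F2), (F3)

Frame correspondent (Sahlqvist): \forall x \forall y (Rxy \to \exists z (Rxz \wedge Rzy)) — i.e. density.
(F1): fails — Rw0w2 but no z with Rw0z and Rzw2.
(F2): holds.
(F3): holds.
(F4): fails — Rab but no z with Raz and Rzb.
Valid on: (F2), (F3).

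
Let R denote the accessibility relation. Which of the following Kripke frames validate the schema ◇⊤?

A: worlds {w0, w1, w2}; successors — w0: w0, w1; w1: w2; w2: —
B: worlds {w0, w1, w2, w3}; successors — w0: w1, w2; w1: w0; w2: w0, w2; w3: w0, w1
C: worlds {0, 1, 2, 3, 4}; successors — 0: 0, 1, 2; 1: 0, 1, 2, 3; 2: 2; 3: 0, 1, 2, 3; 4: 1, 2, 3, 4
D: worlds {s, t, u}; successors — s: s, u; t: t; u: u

B, C, D

This is the axiom for seriality; its first-order frame correspondent is ∀x ∃y Rxy.
A: fails — world w2 has no successor.
B: ✓.
C: ✓.
D: ✓.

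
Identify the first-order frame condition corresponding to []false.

emptiness of R: forall x forall y ~Rxy

This is the Ver axiom.
It corresponds to emptiness of R: forall x forall y ~Rxy.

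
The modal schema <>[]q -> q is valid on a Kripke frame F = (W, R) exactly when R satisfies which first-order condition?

Replacing q by ¬q and contraposing gives the equivalent schema q → □◇q.
Suppose q→□◇q is valid. Take Rxy and set V(q)={x}. Then q at x, so □◇q at x, so ◇q at y, so some z with Ryz has q; z=x, i.e. Ryx.
Conversely, any frame satisfying forall x forall y (Rxy -> Ryx) validates the schema.
So the correspondent is symmetry.

symmetry: forall x forall y (Rxy -> Ryx)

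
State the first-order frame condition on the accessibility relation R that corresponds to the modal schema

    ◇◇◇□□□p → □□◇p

This is a Sahlqvist (Geach-type) schema ◇^3□^3p → □^2◇^1p.
Minimal-valuation argument: fix x; take any y with xR^3y and any z with xR^2z. Set V(p) to the set of worlds R-reachable from y in exactly 3 steps. Then □^3p holds at y, so the antecedent holds at x; validity forces ◇^1p at z, giving a w with zR^1w and yR^3w.
First-order correspondent: ∀x ∀y ∀z ((xR³y ∧ xR²z) → ∃w (yR³w ∧ zRw)).

∀x ∀y ∀z ((xR³y ∧ xR²z) → ∃w (yR³w ∧ zRw))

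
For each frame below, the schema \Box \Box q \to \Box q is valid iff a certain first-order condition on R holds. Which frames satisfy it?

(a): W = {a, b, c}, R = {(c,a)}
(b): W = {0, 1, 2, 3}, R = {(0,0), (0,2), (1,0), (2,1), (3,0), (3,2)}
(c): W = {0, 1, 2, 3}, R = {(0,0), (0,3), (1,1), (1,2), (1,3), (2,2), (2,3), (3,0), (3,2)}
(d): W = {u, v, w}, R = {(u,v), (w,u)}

The schema corresponds to density: \forall x \forall y (Rxy \to \exists z (Rxz \wedge Rzy)).
(a): fails — Rca but no z with Rcz and Rza.
(b): fails — R21 but no z with R2z and Rz1.
(c): satisfies the condition.
(d): fails — Ruv but no z with Ruz and Rzv.

(c)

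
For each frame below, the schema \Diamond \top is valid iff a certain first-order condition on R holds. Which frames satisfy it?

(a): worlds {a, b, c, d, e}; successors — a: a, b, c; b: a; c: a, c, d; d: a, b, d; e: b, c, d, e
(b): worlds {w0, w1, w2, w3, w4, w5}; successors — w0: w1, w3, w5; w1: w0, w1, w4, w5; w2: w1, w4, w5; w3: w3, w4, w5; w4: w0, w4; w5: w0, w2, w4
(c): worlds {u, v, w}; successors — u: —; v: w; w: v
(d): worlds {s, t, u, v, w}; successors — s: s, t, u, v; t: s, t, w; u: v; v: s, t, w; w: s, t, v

(a), (b), (d)

The schema corresponds to seriality: \forall x \exists y Rxy.
(a): satisfies the condition.
(b): satisfies the condition.
(c): fails — world u has no successor.
(d): satisfies the condition.
Valid on: (a), (b), (d).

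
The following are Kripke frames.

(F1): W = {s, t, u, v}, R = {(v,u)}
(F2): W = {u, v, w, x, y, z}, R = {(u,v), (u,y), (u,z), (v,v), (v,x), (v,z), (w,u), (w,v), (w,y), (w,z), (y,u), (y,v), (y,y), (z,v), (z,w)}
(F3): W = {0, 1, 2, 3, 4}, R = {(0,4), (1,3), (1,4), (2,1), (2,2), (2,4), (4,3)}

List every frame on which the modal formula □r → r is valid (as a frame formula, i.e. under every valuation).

none

The schema corresponds to reflexivity: ∀x Rxx.
(F1): fails — world s does not see itself.
(F2): fails — world u does not see itself.
(F3): fails — world 0 does not see itself.
Valid on no frame.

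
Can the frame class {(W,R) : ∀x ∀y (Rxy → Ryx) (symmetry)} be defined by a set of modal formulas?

Yes — defined by q → □◇q

The condition is symmetry. A defining modal formula is q → □◇q.
Suppose q→□◇q is valid. Take Rxy and set V(q)={x}. Then q at x, so □◇q at x, so ◇q at y, so some z with Ryz has q; z=x, i.e. Ryx.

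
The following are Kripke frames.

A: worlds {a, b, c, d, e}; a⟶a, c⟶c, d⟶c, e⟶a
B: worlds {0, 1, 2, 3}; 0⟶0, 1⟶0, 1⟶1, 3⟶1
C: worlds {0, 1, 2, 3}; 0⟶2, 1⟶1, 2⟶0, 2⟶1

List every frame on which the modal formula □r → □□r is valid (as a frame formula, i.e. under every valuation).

Frame correspondent (Sahlqvist): ∀x ∀y ∀z (Rxy ∧ Ryz → Rxz) — i.e. transitivity.
A: holds.
B: fails — R31 and R10 but not R30.
C: fails — R20 and R02 but not R22.
Valid on: A.

A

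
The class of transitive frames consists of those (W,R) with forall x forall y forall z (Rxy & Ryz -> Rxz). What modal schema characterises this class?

This is transitivity; the standard corresponding axiom is 4: □ψ → □□ψ.
Suppose □ψ→□□ψ is valid. Take Rxy, Ryz and set V(ψ)={w : Rxw}. Then □ψ at x, so □□ψ at x, so □ψ at y, so ψ at z, i.e. Rxz.

□ψ → □□ψ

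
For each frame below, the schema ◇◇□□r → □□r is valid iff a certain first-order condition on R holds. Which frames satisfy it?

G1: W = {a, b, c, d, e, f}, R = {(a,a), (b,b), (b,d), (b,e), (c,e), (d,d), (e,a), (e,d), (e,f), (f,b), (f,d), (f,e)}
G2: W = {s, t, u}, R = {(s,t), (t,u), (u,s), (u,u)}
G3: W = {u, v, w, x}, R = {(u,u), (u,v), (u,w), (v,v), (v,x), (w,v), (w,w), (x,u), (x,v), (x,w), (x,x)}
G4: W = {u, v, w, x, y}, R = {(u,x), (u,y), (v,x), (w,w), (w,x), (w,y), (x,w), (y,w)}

G4

The schema corresponds to a generalized confluence (Geach) condition: ∀x ∀y ∀z ((xR²y ∧ xR²z) → ∃w (yR²w ∧ z = w)).
G1: fails — bR²a, bR²b but no w with aR²w and b=w.
G2: fails — tR²s, tR²s but no w with sR²w and s=w.
G3: fails — uR²w, uR²u but no t with wR²t and u=t.
G4: ✓.
Valid on: G4.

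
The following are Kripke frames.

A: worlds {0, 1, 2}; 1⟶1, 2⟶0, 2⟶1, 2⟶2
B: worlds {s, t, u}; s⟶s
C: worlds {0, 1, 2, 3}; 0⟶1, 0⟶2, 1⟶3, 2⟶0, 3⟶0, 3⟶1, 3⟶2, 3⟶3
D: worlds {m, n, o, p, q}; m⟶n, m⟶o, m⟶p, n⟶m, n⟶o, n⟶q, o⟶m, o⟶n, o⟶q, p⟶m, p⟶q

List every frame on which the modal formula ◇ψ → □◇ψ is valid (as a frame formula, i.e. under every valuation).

B

Frame correspondent (Sahlqvist): ∀x ∀y ∀z (Rxy ∧ Rxz → Ryz) — i.e. the Euclidean property.
A: fails — R20 and R22 but not R02.
B: ✓.
C: fails — R02 and R02 but not R22.
D: fails — Rmo and Rmo but not Roo.
Valid on: B.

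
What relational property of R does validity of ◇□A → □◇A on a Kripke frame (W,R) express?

Suppose ◇□A→□◇A is valid. Take Rxy, Rxz and set V(A)={w : Ryw}. Then □A at y so ◇□A at x, so □◇A at x, so ◇A at z, giving w with Rzw and Ryw.

convergence: ∀x ∀y ∀z (Rxy ∧ Rxz → ∃w (Ryw ∧ Rzw))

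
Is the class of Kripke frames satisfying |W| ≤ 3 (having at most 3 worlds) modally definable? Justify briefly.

No

If a class were modally definable it would be closed under disjoint unions (Goldblatt–Thomason).
Any modal formula valid on each of 4 disjoint one-world frames is valid on their disjoint union (validity is preserved under disjoint unions). Each one-world frame has |W|=1≤3, but the union has |W|=4.
So the class is not modally definable.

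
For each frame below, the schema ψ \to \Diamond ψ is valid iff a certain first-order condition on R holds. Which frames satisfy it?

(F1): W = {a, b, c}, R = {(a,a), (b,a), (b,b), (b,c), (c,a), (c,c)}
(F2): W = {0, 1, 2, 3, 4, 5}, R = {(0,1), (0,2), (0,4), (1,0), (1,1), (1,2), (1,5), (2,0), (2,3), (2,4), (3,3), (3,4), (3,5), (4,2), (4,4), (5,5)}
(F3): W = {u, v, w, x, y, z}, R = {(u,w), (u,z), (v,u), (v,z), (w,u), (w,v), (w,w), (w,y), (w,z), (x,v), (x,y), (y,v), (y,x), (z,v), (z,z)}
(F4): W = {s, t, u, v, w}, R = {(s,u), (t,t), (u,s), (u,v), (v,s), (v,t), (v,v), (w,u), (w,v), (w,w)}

(F1)

Frame correspondent (Sahlqvist): \forall x Rxx — i.e. reflexivity.
(F1): holds.
(F2): fails — world 0 does not see itself.
(F3): fails — world u does not see itself.
(F4): fails — world s does not see itself.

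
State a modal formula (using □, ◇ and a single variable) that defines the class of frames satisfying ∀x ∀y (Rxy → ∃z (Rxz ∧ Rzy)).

The condition is density. The C4 schema □□p → □p defines it.
Suppose □□p→□p is valid. Take Rxy and set V(p)={w : xR²w}. Then □□p at x, so □p at x, so p at y, i.e. ∃z(Rxz∧Rzy).

□□p → □p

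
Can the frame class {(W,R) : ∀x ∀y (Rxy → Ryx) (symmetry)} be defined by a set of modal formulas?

Yes: it is symmetry, defined by the B schema p → □◇p.
Suppose p→□◇p is valid. Take Rxy and set V(p)={x}. Then p at x, so □◇p at x, so ◇p at y, so some z with Ryz has p; z=x, i.e. Ryx.

Definable; p → □◇p defines it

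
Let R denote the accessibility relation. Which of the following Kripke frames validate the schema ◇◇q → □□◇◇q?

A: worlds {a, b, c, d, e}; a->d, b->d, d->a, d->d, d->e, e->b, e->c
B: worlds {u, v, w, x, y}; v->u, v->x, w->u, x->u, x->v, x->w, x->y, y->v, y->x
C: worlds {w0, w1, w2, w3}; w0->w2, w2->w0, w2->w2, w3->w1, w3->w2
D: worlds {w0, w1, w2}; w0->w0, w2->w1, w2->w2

C

This is the axiom for a generalized confluence (Geach) condition; its first-order frame correspondent is ∀x ∀y ∀z ((xR²y ∧ xR²z) → ∃w (y = w ∧ zR²w)).
A: fails — aR²a, aR²e but no w with a=w and eR²w.
B: fails — vR²u, vR²u but no t with u=t and uR²t.
C: ✓.
D: fails — w2R²w1, w2R²w1 but no w with w1=w and w1R²w.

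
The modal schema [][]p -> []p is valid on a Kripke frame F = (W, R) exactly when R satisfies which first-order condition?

This schema is the C4 axiom.
Its frame correspondent is density — forall x forall y (Rxy -> exists z (Rxz & Rzy)).

density: forall x forall y (Rxy -> exists z (Rxz & Rzy))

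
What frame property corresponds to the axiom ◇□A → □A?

The Euclidean property

This is frame-equivalent to ◇A → □◇A (substitute ¬A for A and contrapose).
Suppose ◇A→□◇A is valid. Take Rxy, Rxz and set V(A)={y}. Then ◇A at x, so □◇A at x, so ◇A at z, so some w with Rzw has A; w=y, i.e. Rzy. By symmetry of the argument, Ryz.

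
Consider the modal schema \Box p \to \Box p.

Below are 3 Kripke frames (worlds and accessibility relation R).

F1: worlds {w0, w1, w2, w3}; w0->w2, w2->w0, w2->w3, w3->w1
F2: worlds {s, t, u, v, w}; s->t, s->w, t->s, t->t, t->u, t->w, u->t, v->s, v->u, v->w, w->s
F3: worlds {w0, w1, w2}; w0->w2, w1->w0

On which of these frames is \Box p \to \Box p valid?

F1, F2, F3

The schema corresponds to a generalized confluence (Geach) condition: \forall x \forall z (xRz \to \exists w (xRw \wedge z = w)).
F1: condition met.
F2: condition met.
F3: condition met.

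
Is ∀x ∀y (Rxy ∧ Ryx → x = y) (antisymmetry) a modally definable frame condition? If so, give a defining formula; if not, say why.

Any modally definable frame class is closed under surjective bounded morphisms.
The 4-cycle (worlds s,t,u,v with s→t→u→v→s) is antisymmetric. Sending even-indexed worlds to s and odd-indexed worlds to t is a surjective bounded morphism onto the two-world frame with s↔t, which is not antisymmetric.
Hence antisymmetry is not modally definable.

No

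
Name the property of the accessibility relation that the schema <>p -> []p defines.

partial functionality

Suppose ◇p→□p is valid. Take Rxy, Rxz and set V(p)={y}. Then ◇p at x, so □p at x, so p at z, i.e. z=y.
Conversely, any frame satisfying forall x forall y forall z (Rxy & Rxz -> y = z) validates the schema.
Frame condition: forall x forall y forall z (Rxy & Rxz -> y = z).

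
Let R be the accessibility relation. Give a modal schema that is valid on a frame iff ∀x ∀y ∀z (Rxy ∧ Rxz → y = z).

This is partial functionality; the standard corresponding axiom is CD: ◇s → □s.
Suppose ◇s→□s is valid. Take Rxy, Rxz and set V(s)={y}. Then ◇s at x, so □s at x, so s at z, i.e. z=y.

◇s → □s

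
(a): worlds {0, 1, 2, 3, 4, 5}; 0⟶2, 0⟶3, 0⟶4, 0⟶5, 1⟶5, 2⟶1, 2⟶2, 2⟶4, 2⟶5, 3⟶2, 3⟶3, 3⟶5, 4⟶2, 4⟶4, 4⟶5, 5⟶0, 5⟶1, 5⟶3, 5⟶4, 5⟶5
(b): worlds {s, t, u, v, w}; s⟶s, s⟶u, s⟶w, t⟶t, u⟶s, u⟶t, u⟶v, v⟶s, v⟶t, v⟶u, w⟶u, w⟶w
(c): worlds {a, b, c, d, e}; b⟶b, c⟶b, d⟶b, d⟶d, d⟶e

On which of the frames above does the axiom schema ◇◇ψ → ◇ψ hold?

The schema corresponds to a generalized confluence (Geach) condition: ∀x ∀y (xR²y → ∃w (y = w ∧ xRw)).
(a): fails — 0R²0 but no w with 0=w and 0Rw.
(b): fails — sR²t but no w* with t=w* and sRw*.
(c): holds.

(c)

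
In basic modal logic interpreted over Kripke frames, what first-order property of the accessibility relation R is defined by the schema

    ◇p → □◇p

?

Suppose ◇p→□◇p is valid. Take Rxy, Rxz and set V(p)={y}. Then ◇p at x, so □◇p at x, so ◇p at z, so some w with Rzw has p; w=y, i.e. Rzy. By symmetry of the argument, Ryz.

the Euclidean property: ∀x ∀y ∀z (Rxy ∧ Rxz → Ryz)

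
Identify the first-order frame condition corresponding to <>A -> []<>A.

Suppose ◇A→□◇A is valid. Take Rxy, Rxz and set V(A)={y}. Then ◇A at x, so □◇A at x, so ◇A at z, so some w with Rzw has A; w=y, i.e. Rzy. By symmetry of the argument, Ryz.

the Euclidean property: forall x forall y forall z (Rxy & Rxz -> Ryz)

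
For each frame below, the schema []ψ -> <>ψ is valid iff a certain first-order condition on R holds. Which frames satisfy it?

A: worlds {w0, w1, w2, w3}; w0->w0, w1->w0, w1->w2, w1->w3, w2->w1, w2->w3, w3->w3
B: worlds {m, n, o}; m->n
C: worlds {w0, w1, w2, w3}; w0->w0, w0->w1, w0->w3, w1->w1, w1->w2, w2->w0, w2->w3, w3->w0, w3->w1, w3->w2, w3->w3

This is the axiom for seriality; its first-order frame correspondent is forall x exists y Rxy.
A: ✓.
B: fails — world n has no successor.
C: ✓.
Valid on: A, C.

A, C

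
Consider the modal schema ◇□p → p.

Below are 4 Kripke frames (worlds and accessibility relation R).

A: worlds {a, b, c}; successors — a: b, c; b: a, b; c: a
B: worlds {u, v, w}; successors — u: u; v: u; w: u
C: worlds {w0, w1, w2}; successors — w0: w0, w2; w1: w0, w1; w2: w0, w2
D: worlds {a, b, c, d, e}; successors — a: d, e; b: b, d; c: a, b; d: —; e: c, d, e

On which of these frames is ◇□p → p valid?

This is the axiom for symmetry; its first-order frame correspondent is ∀x ∀y (Rxy → Ryx).
A: holds.
B: fails — Rvu but not Ruv.
C: fails — Rw1w0 but not Rw0w1.
D: fails — Rae but not Rea.

A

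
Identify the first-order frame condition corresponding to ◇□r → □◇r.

convergence: ∀x ∀y ∀z (Rxy ∧ Rxz → ∃w (Ryw ∧ Rzw))

Suppose ◇□r→□◇r is valid. Take Rxy, Rxz and set V(r)={w : Ryw}. Then □r at y so ◇□r at x, so □◇r at x, so ◇r at z, giving w with Rzw and Ryw.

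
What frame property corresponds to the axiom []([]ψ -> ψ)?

shift-reflexivity: forall x forall y (Rxy -> Ryy)

Suppose □(□ψ→ψ) is valid. Take Rxy and set V(ψ)={w : Ryw}. Then at y, □ψ holds; since □(□ψ→ψ) at x, □ψ→ψ at y, so ψ at y, i.e. Ryy.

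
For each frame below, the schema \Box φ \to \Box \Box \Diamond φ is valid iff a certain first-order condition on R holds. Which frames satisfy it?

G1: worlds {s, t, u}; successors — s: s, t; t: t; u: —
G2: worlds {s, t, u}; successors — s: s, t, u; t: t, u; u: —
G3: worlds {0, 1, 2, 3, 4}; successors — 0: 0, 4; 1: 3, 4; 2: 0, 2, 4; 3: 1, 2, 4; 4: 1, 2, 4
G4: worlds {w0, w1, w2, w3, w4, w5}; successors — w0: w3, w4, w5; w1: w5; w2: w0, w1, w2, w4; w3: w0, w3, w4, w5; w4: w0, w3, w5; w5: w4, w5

G1, G3

The schema corresponds to a generalized confluence (Geach) condition: \forall x \forall z (x R^2 z \to \exists w (xRw \wedge zRw)).
G1: holds.
G2: fails — sR²u but no w with sRw and uRw.
G3: holds.
G4: fails — w2R²w1 but no w with w2Rw and w1Rw.
Valid on: G1, G3.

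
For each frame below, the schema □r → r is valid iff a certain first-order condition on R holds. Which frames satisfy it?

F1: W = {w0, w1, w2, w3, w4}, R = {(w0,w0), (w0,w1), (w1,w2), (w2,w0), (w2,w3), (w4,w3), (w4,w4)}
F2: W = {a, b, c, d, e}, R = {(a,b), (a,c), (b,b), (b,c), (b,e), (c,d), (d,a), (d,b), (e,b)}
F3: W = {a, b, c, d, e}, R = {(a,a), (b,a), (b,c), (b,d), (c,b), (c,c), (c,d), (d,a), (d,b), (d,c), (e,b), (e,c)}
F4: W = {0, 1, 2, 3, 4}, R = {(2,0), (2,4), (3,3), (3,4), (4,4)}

This is the axiom for reflexivity; its first-order frame correspondent is ∀x Rxx.
F1: fails — world w1 does not see itself.
F2: fails — world a does not see itself.
F3: fails — world b does not see itself.
F4: fails — world 0 does not see itself.
Valid on no frame.

none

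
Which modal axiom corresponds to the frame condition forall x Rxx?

□r → r

A defining formula is □r → r (the T axiom).
Suppose □r→r is valid. At any x set V(r)={w : Rxw}. Then □r holds at x, so r holds at x, i.e. Rxx.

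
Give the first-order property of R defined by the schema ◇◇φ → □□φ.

This is a Sahlqvist (Geach-type) schema ◇^2□^0φ → □^2◇^0φ.
Minimal-valuation argument: fix x; take any y with xR^2y and any z with xR^2z. Set V(φ) to the set of worlds R-reachable from y in exactly 0 steps. Then □^0φ holds at y, so the antecedent holds at x; validity forces ◇^0φ at z, giving a w with zR^0w and yR^0w.
First-order correspondent: ∀x ∀y ∀z ((xR²y ∧ xR²z) → ∃w (y = w ∧ z = w)).

∀x ∀y ∀z ((xR²y ∧ xR²z) → ∃w (y = w ∧ z = w))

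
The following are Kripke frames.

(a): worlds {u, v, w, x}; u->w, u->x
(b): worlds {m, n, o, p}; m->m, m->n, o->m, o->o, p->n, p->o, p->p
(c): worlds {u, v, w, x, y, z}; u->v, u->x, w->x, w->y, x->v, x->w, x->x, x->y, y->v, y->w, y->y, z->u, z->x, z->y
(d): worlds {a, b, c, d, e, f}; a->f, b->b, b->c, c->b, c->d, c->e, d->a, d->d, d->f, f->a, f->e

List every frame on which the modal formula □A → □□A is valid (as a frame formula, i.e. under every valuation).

The schema corresponds to transitivity: ∀x ∀y ∀z (Rxy ∧ Ryz → Rxz).
(a): satisfies the condition.
(b): fails — Rom and Rmn but not Ron.
(c): fails — Rwx and Rxw but not Rww.
(d): fails — Rbc and Rcd but not Rbd.
Valid on: (a).

(a)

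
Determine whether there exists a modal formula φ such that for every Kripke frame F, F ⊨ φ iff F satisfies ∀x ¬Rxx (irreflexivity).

Modal frame validity is preserved under surjective bounded morphisms.
The 5-cycle (worlds s,t,u,v,w with s→t→u→v→w→s) is irreflexive, and the map sending every world to a single reflexive point • is a surjective bounded morphism (forth: every edge maps to (•,•); back: every world has a successor). So any modal formula valid on the 5-cycle is also valid on the reflexive point, which is not irreflexive.
Hence irreflexivity is not modally definable.

No — not modally definable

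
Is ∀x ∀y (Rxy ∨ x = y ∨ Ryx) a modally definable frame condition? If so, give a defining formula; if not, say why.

Any modally definable frame class is closed under disjoint unions.
Take 2 disjoint single-world reflexive frames: each is trivially connected, but their disjoint union has 2 worlds with no edge between distinct components, so it is not connected.
So no modal formula (or set of formulas) defines exactly the connected frames.

No — not modally definable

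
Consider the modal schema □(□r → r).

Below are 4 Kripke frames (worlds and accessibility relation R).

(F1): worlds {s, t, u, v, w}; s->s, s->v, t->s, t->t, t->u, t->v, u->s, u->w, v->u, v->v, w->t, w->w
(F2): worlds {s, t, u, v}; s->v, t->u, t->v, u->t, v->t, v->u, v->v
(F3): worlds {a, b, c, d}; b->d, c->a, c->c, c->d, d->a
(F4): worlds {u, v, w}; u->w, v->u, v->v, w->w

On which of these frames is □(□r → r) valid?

Frame correspondent (Sahlqvist): ∀x ∀y (Rxy → Ryy) — i.e. shift-reflexivity.
(F1): fails — Rvu but not Ruu.
(F2): fails — Rut but not Rtt.
(F3): fails — Rcd but not Rdd.
(F4): fails — Rvu but not Ruu.
Valid on no frame.

none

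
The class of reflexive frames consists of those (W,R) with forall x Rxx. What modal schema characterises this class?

□p → p

A defining formula is □p → p (the T axiom).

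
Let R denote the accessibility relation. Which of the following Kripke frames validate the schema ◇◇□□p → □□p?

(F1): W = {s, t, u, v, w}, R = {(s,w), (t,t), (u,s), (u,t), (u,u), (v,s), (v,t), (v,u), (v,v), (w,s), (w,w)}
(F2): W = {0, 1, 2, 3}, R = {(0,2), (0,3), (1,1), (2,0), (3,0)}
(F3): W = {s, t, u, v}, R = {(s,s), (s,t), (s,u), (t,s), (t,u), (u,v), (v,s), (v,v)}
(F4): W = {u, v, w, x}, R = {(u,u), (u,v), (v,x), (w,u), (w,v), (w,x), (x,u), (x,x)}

The schema corresponds to a generalized confluence (Geach) condition: ∀x ∀y ∀z ((xR²y ∧ xR²z) → ∃w (yR²w ∧ z = w)).
(F1): fails — uR²s, uR²t but no w* with sR²w* and t=w*.
(F2): condition met.
(F3): fails — sR²u, sR²t but no w with uR²w and t=w.
(F4): fails — uR²v, uR²v but no t with vR²t and v=t.
Valid on: (F2).

(F2)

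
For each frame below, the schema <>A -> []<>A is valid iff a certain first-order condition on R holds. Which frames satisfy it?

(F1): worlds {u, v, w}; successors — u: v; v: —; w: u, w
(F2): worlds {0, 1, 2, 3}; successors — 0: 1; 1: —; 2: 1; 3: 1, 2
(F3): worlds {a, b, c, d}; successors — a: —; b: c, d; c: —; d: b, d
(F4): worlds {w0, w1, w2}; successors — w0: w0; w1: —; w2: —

Frame correspondent (Sahlqvist): forall x forall y forall z (Rxy & Rxz -> Ryz) — i.e. the Euclidean property.
(F1): fails — Ruv and Ruv but not Rvv.
(F2): fails — R01 and R01 but not R11.
(F3): fails — Rbc and Rbc but not Rcc.
(F4): satisfies the condition.
Valid on: (F4).

(F4)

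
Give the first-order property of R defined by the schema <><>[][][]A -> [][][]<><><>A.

forall x forall y forall z ((x R^2 y & x R^3 z) -> exists w (y R^3 w & z R^3 w))

This is a Sahlqvist (Geach-type) schema ◇^2□^3A → □^3◇^3A.
First-order correspondent: forall x forall y forall z ((x R^2 y & x R^3 z) -> exists w (y R^3 w & z R^3 w)).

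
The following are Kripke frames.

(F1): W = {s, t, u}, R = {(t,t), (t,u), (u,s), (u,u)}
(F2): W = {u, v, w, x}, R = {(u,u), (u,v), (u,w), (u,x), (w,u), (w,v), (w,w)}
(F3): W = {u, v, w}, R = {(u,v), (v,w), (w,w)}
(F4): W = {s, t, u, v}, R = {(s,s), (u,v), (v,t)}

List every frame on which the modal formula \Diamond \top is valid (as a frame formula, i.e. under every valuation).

(F3)

Frame correspondent (Sahlqvist): \forall x \exists y Rxy — i.e. seriality.
(F1): fails — world s has no successor.
(F2): fails — world v has no successor.
(F3): satisfies the condition.
(F4): fails — world t has no successor.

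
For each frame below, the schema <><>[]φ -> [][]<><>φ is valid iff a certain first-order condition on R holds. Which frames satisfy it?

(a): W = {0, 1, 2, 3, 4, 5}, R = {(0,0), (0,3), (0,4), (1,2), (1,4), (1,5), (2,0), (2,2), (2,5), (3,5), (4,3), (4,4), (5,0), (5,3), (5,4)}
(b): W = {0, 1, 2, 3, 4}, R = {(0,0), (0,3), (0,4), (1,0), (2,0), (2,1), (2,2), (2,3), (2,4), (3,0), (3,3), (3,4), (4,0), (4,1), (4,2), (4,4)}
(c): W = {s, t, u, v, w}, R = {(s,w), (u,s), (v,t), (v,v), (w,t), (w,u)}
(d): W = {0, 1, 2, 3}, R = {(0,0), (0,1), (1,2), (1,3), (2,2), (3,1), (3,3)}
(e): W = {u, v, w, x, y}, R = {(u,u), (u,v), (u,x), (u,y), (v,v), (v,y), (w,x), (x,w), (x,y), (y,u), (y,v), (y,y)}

This is the axiom for a generalized confluence (Geach) condition; its first-order frame correspondent is forall x forall y forall z ((x R^2 y & x R^2 z) -> exists w (yRw & z R^2 w)).
(a): fails — 0R²3, 0R²3 but no w with 3Rw and 3R²w.
(b): holds.
(c): fails — sR²t, sR²t but no w* with tRw* and tR²w*.
(d): fails — 0R²0, 0R²2 but no w with 0Rw and 2R²w.
(e): fails — uR²w, uR²v but no t with wRt and vR²t.
Valid on: (b).

(b)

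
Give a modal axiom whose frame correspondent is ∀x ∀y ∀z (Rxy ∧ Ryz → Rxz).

□r → □□r

This is transitivity; the standard corresponding axiom is 4: □r → □□r.
Suppose □r→□□r is valid. Take Rxy, Ryz and set V(r)={w : Rxw}. Then □r at x, so □□r at x, so □r at y, so r at z, i.e. Rxz.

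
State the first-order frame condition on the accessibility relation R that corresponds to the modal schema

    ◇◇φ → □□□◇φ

This is a Sahlqvist (Geach-type) schema ◇^2□^0φ → □^3◇^1φ.
First-order correspondent: ∀x ∀y ∀z ((xR²y ∧ xR³z) → ∃w (y = w ∧ zRw)).

∀x ∀y ∀z ((xR²y ∧ xR³z) → ∃w (y = w ∧ zRw))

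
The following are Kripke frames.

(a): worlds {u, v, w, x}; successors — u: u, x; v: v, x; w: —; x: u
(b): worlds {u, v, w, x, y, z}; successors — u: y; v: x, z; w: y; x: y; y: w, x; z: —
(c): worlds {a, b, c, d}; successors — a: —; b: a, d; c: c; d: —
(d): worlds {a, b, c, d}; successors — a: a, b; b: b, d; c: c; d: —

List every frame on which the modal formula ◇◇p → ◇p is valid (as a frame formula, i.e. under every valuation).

(c)

This is the axiom for a generalized confluence (Geach) condition; its first-order frame correspondent is ∀x ∀y (xR²y → ∃w (y = w ∧ xRw)).
(a): fails — vR²u but no t with u=t and vRt.
(b): fails — uR²w but no t with w=t and uRt.
(c): satisfies the condition.
(d): fails — aR²d but no w with d=w and aRw.
Valid on: (c).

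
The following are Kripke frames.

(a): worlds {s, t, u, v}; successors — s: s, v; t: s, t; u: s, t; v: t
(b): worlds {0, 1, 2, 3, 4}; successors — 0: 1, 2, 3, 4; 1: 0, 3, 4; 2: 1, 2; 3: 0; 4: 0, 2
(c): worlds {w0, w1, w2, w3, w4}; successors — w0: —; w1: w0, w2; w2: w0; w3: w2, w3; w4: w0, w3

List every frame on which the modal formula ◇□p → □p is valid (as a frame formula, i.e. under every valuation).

The schema corresponds to the Euclidean property: ∀x ∀y ∀z (Rxy ∧ Rxz → Ryz).
(a): fails — Rsv and Rsv but not Rvv.
(b): fails — R02 and R04 but not R24.
(c): fails — Rw1w2 and Rw1w2 but not Rw2w2.

none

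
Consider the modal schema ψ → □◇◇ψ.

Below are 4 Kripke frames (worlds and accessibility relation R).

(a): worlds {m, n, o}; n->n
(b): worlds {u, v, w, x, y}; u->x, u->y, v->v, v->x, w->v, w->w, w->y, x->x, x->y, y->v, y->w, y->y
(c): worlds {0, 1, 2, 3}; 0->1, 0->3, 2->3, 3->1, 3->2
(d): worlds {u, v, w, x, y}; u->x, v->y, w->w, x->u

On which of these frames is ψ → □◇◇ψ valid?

The schema corresponds to a generalized confluence (Geach) condition: ∀x ∀z (xRz → ∃w (x = w ∧ zR²w)).
(a): ✓.
(b): fails — uRx but no t with u=t and xR²t.
(c): fails — 0R1 but no w with 0=w and 1R²w.
(d): fails — uRx but no t with u=t and xR²t.
Valid on: (a).

(a)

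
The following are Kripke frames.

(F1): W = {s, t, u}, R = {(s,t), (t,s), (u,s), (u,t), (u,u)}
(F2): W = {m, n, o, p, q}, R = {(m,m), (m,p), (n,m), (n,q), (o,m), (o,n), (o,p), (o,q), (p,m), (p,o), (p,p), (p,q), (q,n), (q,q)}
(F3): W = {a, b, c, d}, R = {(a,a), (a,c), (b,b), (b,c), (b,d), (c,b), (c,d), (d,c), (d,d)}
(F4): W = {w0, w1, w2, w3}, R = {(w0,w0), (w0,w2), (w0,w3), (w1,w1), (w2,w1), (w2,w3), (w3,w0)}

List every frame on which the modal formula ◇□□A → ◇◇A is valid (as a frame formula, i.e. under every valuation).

Frame correspondent (Sahlqvist): ∀x ∀y (xRy → ∃w (yR²w ∧ xR²w)) — i.e. a generalized confluence (Geach) condition.
(F1): fails — sRt but no w with tR²w and sR²w.
(F2): condition met.
(F3): condition met.
(F4): condition met.
Valid on: (F2), (F3), (F4).

(F2), (F3), (F4)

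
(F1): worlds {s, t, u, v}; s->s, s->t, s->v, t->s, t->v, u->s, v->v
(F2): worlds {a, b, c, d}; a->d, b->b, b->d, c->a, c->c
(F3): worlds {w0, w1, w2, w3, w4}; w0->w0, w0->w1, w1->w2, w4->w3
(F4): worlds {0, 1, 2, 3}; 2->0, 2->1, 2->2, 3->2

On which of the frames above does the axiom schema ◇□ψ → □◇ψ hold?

Frame correspondent (Sahlqvist): ∀x ∀y ∀z (Rxy ∧ Rxz → ∃w (Ryw ∧ Rzw)) — i.e. convergence.
(F1): holds.
(F2): fails — Rad and Rad but d and d have no common successor.
(F3): fails — Rw0w1 and Rw0w0 but w1 and w0 have no common successor.
(F4): fails — R22 and R20 but 2 and 0 have no common successor.

(F1)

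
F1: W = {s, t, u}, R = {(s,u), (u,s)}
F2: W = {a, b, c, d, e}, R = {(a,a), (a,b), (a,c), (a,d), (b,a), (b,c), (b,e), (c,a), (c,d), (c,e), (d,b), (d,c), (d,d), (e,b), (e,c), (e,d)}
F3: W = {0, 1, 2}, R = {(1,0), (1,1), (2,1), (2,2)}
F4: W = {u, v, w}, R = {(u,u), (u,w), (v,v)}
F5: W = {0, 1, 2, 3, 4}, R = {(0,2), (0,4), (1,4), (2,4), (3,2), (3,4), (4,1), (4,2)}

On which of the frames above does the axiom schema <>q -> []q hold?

Frame correspondent (Sahlqvist): forall x forall y forall z (Rxy & Rxz -> y = z) — i.e. partial functionality.
F1: ✓.
F2: fails — a sees both a and b.
F3: fails — 1 sees both 0 and 1.
F4: fails — u sees both u and w.
F5: fails — 0 sees both 2 and 4.

F1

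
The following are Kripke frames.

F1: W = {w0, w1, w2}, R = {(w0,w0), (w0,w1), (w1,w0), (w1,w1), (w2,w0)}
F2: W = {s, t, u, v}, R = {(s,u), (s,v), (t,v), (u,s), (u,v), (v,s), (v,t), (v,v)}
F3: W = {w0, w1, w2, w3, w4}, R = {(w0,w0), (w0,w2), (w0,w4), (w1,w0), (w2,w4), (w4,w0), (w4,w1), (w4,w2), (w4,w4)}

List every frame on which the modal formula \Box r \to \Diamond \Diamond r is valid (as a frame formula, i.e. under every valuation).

F1, F2

Frame correspondent (Sahlqvist): \forall x \exists w (xRw \wedge x R^2 w) — i.e. a generalized confluence (Geach) condition.
F1: holds.
F2: holds.
F3: fails — at w3 but no w with w3Rw and w3R²w.
Valid on: F1, F2.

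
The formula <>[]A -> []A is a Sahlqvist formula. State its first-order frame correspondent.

Replacing A by ¬A and contraposing gives the equivalent schema ◇A → □◇A.
Suppose ◇A→□◇A is valid. Take Rxy, Rxz and set V(A)={y}. Then ◇A at x, so □◇A at x, so ◇A at z, so some w with Rzw has A; w=y, i.e. Rzy. By symmetry of the argument, Ryz.

the Euclidean property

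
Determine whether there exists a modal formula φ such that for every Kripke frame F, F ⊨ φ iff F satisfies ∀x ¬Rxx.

Not definable by any modal formula

Any modally definable frame class is closed under surjective bounded morphisms.
The 2-cycle (worlds 0,1 with 0→1→0) is irreflexive, and the map sending every world to a single reflexive point • is a surjective bounded morphism (forth: every edge maps to (•,•); back: every world has a successor). So any modal formula valid on the 2-cycle is also valid on the reflexive point, which is not irreflexive.
So the class is not modally definable.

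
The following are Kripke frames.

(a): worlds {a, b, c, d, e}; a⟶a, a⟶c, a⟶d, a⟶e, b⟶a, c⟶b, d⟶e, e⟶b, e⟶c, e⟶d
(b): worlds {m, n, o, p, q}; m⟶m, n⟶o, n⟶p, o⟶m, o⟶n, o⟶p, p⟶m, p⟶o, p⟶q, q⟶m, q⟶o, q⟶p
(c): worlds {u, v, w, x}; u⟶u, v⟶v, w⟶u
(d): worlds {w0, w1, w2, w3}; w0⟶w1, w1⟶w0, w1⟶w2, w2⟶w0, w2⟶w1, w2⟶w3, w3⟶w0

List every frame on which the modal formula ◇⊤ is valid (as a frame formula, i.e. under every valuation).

(a), (b), (d)

The schema corresponds to seriality: ∀x ∃y Rxy.
(a): condition met.
(b): condition met.
(c): fails — world x has no successor.
(d): condition met.
Valid on: (a), (b), (d).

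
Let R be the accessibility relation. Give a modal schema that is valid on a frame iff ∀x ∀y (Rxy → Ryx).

p → □◇p

This is symmetry; the standard corresponding axiom is B: p → □◇p.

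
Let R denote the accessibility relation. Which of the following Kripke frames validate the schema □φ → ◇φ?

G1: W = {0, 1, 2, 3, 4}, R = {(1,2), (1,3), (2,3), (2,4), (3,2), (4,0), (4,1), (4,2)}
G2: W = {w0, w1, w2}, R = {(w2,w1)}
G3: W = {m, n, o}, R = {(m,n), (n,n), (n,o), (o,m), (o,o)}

G3

Frame correspondent (Sahlqvist): ∀x ∃y Rxy — i.e. seriality.
G1: fails — world 0 has no successor.
G2: fails — world w0 has no successor.
G3: satisfies the condition.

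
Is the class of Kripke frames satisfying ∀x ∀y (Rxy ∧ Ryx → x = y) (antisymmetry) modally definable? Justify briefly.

Not modally definable

If a class were modally definable it would be closed under surjective bounded morphisms (Goldblatt–Thomason).
The 6-cycle (worlds w0,w1,w2,w3,w4,w5 with w0→w1→w2→w3→w4→w5→w0) is antisymmetric. Sending even-indexed worlds to a and odd-indexed worlds to b is a surjective bounded morphism onto the two-world frame with a↔b, which is not antisymmetric.
So no modal formula (or set of formulas) defines exactly the antisymmetric frames.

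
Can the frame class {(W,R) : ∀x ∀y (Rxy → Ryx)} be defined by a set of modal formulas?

Definable; q → □◇q defines it

The condition is symmetry. A defining modal formula is q → □◇q.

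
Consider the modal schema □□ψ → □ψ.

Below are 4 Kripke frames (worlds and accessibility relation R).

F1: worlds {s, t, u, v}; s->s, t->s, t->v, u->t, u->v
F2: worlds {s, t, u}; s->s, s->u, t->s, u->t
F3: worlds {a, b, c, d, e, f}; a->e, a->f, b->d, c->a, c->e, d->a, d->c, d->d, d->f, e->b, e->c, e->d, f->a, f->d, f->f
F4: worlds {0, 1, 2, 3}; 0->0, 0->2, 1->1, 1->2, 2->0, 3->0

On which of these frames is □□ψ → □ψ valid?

Frame correspondent (Sahlqvist): ∀x ∀y (Rxy → ∃z (Rxz ∧ Rzy)) — i.e. density.
F1: fails — Rtv but no z with Rtz and Rzv.
F2: fails — Rut but no z with Ruz and Rzt.
F3: fails — Reb but no z with Rez and Rzb.
F4: holds.
Valid on: F4.

F4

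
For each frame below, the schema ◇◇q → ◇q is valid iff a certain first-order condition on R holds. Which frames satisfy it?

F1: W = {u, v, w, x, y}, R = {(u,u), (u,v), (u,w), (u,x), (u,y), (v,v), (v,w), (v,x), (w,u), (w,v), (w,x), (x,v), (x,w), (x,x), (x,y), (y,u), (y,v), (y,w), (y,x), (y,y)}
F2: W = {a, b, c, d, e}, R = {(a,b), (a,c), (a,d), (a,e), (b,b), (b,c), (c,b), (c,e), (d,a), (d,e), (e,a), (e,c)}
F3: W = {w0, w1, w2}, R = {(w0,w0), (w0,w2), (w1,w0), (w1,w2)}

F3

This is the axiom for transitivity; its first-order frame correspondent is ∀x ∀y ∀z (Rxy ∧ Ryz → Rxz).
F1: fails — Rwx and Rxy but not Rwy.
F2: fails — Rbc and Rce but not Rbe.
F3: condition met.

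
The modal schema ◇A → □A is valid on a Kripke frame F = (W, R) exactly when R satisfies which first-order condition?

This schema is the CD axiom.
Its frame correspondent is partial functionality — ∀x ∀y ∀z (Rxy ∧ Rxz → y = z).

partial functionality: ∀x ∀y ∀z (Rxy ∧ Rxz → y = z)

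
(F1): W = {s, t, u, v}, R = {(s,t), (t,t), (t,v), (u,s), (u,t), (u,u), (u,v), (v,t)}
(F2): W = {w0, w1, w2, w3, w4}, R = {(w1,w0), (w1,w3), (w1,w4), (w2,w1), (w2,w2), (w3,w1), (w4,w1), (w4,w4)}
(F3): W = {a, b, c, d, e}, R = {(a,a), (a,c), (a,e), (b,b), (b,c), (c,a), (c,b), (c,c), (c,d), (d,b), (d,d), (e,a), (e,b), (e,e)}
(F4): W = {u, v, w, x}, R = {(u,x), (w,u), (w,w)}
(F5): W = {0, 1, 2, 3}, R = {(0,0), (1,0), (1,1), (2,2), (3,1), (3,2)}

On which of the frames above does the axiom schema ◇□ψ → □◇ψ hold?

The schema corresponds to convergence: ∀x ∀y ∀z (Rxy ∧ Rxz → ∃w (Ryw ∧ Rzw)).
(F1): condition met.
(F2): fails — Rw1w0 and Rw1w0 but w0 and w0 have no common successor.
(F3): fails — Rcd and Rca but d and a have no common successor.
(F4): fails — Rux and Rux but x and x have no common successor.
(F5): fails — R32 and R31 but 2 and 1 have no common successor.
Valid on: (F1).

(F1)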